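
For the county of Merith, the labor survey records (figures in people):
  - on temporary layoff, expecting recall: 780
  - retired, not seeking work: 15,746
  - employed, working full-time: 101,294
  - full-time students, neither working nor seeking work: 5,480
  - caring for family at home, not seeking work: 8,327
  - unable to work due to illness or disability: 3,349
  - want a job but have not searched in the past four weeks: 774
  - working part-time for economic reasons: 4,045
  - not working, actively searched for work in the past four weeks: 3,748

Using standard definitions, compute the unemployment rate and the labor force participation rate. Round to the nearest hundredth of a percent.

Unemployment rate ≈ 4.12%; labor force participation rate ≈ 76.54%.

Employed = 101,294 + 4,045 = 105,339 (anyone who worked, including part-time for economic reasons, counts as employed).
Unemployed = 780 + 3,748 = 4,528 (jobless and actively searching, or on temporary layoff).
Labor force = 105,339 + 4,528 = 109,867.
Not in labor force = 15,746 + 5,480 + 8,327 + 3,349 + 774 = 33,676 (those not working and not actively searching are outside the labor force — including those who want a job but have given up searching).
Civilian working-age population = 109,867 + 33,676 = 143,543.
Unemployment rate = 4,528 / 109,867 = 4.12%.
Labor force participation rate = 109,867 / 143,543 = 76.54%.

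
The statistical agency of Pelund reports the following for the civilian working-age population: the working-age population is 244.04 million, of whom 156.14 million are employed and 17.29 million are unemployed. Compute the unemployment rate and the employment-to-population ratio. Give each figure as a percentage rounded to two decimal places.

Unemployment rate ≈ 9.97%; employment-population ratio ≈ 63.98%.

Labor force = employed + unemployed = 156.14 + 17.29 = 173.43 million.
Unemployment rate = 17.29 / 173.43 = 9.97%.
Employment-population ratio = 156.14 / 244.04 = 63.98%.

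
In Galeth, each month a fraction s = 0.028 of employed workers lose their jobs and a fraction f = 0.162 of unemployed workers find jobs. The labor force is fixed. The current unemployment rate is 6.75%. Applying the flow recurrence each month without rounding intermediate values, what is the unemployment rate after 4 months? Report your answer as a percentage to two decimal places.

Unemployment rate after four months ≈ 11.30%.

With a fixed labor force, u_{t+1} = u_t + s·(1−u_t) − f·u_t = u_t·(1−s−f) + s.
Here 1−s−f = 0.810 and s = 0.028.
u_1 = 0.067500 × 0.810 + 0.028 = 0.082675.
u_2 = 0.082675 × 0.810 + 0.028 = 0.094967.
u_3 = 0.094967 × 0.810 + 0.028 = 0.104923.
u_4 = 0.104923 × 0.810 + 0.028 = 0.112988.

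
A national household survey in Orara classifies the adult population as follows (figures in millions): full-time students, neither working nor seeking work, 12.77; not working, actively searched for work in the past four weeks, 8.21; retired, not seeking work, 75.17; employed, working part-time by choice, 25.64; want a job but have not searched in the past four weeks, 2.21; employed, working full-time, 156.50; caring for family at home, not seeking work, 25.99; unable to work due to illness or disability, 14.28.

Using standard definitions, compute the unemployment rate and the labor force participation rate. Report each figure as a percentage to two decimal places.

Unemployment rate ≈ 4.31%; labor force participation rate ≈ 59.34%.

Employed = 25.64 + 156.50 = 182.14 million.
Unemployed = 8.21 million.
Labor force = 182.14 + 8.21 = 190.35 million.
Not in labor force = 12.77 + 75.17 + 2.21 + 25.99 + 14.28 = 130.42 million (those not working and not actively searching are outside the labor force — including those who want a job but have given up searching).
Civilian working-age population = 190.35 + 130.42 = 320.77 million.
Unemployment rate = 8.21 / 190.35 = 4.31%.
Labor force participation rate = 190.35 / 320.77 = 59.34%.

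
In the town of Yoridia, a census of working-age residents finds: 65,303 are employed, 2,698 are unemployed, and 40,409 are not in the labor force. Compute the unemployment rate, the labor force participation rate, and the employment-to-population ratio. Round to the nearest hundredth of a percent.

Unemployment rate ≈ 3.97%; labor force participation rate ≈ 62.73%; employment-population ratio ≈ 60.24%.

Labor force = employed + unemployed = 65,303 + 2,698 = 68,001.
Working-age population = 68,001 + 40,409 = 108,410.
Unemployment rate = 2,698 / 68,001 = 3.97%.
Labor force participation rate = 68,001 / 108,410 = 62.73%.
Employment-population ratio = 65,303 / 108,410 = 60.24%.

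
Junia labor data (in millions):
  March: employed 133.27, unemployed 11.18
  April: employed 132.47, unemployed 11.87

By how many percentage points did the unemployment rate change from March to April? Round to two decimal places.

The unemployment rate changed by +0.48 percentage points.

March: labor force = 133.27 + 11.18 = 144.45; u = 11.18/144.45 = 7.74%.
April: labor force = 132.47 + 11.87 = 144.34; u = 11.87/144.34 = 8.22%.
Change = 8.22% − 7.74% = +0.48 pp.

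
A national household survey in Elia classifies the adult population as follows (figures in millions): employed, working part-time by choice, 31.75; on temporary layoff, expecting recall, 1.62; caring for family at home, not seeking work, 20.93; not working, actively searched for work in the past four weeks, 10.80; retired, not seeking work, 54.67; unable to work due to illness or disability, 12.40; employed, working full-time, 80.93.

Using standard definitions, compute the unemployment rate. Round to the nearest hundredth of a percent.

Unemployment rate ≈ 9.93%.

Employed = 31.75 + 80.93 = 112.68 million.
Unemployed = 1.62 + 10.80 = 12.42 million (jobless and actively searching, or on temporary layoff).
Labor force = 112.68 + 12.42 = 125.10 million.
Unemployment rate = 12.42 / 125.10 = 9.93%.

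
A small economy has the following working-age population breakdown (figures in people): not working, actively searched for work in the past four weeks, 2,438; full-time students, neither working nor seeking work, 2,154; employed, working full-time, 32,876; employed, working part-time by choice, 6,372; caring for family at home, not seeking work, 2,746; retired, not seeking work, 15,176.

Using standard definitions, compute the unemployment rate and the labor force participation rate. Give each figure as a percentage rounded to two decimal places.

Unemployment rate ≈ 5.85%; labor force participation rate ≈ 67.49%.

Employed = 32,876 + 6,372 = 39,248.
Unemployed = 2,438.
Labor force = 39,248 + 2,438 = 41,686.
Not in labor force = 2,154 + 2,746 + 15,176 = 20,076 (those not working and not actively searching are outside the labor force).
Civilian working-age population = 41,686 + 20,076 = 61,762.
Unemployment rate = 2,438 / 41,686 = 5.85%.
Labor force participation rate = 41,686 / 61,762 = 67.49%.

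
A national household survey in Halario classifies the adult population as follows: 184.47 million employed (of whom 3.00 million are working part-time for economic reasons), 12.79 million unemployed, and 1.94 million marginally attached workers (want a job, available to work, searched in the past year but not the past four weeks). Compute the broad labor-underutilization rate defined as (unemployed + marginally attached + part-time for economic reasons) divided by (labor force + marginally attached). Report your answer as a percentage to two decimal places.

Labor force = 184.47 + 12.79 = 197.26 million.
Numerator = 12.79 + 1.94 + 3.00 = 17.73 million.
Denominator = 197.26 + 1.94 = 199.20 million.
Broad rate = 17.73 / 199.20 = 8.90%.

Broad underutilization rate ≈ 8.90%.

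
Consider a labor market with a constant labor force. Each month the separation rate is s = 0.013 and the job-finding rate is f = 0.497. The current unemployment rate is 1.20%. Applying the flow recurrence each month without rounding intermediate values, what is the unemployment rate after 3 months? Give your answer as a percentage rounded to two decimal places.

With a fixed labor force, u_{t+1} = u_t + s·(1−u_t) − f·u_t = u_t·(1−s−f) + s.
Here 1−s−f = 0.490 and s = 0.013.
u_1 = 0.012000 × 0.490 + 0.013 = 0.018880.
u_2 = 0.018880 × 0.490 + 0.013 = 0.022251.
u_3 = 0.022251 × 0.490 + 0.013 = 0.023903.

Unemployment rate after three months ≈ 2.39%.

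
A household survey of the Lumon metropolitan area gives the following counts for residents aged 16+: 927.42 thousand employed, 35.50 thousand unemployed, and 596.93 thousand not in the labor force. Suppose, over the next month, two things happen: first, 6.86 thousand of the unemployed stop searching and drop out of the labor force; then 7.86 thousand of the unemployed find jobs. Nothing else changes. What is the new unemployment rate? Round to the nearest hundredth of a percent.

Initially, labor force = 927.42 + 35.50 = 962.92 thousand, so u = 35.50/962.92 = 3.69%.
After the first change, unemployed and labor force both fall by 6.86 → E = 927.42, U = 28.64, labor force = 956.06 thousand.
After the second change, unemployed falls and employed rises by 7.86; labor force unchanged → E = 935.28, U = 20.78, labor force = 956.06 thousand.
New unemployment rate = 20.78 / 956.06 = 2.17%.

New unemployment rate ≈ 2.17%.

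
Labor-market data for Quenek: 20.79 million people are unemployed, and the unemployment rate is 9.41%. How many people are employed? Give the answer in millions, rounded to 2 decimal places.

Labor force = U / u = 20.79 / 0.0941 ≈ 220.94 million.
Employed = labor force − unemployed = 220.94 − 20.79 = 200.15 million.

About 200.15 million are employed.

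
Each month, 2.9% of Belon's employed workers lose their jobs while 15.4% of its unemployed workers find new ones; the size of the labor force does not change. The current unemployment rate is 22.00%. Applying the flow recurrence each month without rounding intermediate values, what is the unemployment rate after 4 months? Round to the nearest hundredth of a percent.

Unemployment rate after four months ≈ 18.59%.

With a fixed labor force, u_{t+1} = u_t + s·(1−u_t) − f·u_t = u_t·(1−s−f) + s.
Here 1−s−f = 0.817 and s = 0.029.
u_1 = 0.220000 × 0.817 + 0.029 = 0.208740.
u_2 = 0.208740 × 0.817 + 0.029 = 0.199541.
u_3 = 0.199541 × 0.817 + 0.029 = 0.192025.
u_4 = 0.192025 × 0.817 + 0.029 = 0.185884.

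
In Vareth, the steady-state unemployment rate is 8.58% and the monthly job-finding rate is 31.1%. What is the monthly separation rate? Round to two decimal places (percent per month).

Separation rate ≈ 2.92% per month.

From u* = s/(s+f): s = u·f/(1−u).
s = 0.0858 × 31.1 / (1 − 0.0858) = 2.6684 / 0.9142 ≈ 2.92% per month.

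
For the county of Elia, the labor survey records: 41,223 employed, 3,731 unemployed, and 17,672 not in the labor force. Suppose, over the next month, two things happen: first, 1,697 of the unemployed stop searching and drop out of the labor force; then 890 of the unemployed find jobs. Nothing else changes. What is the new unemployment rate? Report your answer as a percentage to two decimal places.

New unemployment rate ≈ 2.64%.

Initially, labor force = 41,223 + 3,731 = 44,954, so u = 3,731/44,954 = 8.30%.
After the first change, unemployed and labor force both fall by 1,697 → E = 41,223, U = 2,034, labor force = 43,257.
After the second change, unemployed falls and employed rises by 890; labor force unchanged → E = 42,113, U = 1,144, labor force = 43,257.
New unemployment rate = 1,144 / 43,257 = 2.64%.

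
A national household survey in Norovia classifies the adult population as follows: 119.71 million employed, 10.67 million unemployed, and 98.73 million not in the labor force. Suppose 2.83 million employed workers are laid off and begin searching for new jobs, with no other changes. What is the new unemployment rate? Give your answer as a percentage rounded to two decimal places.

New unemployment rate ≈ 10.35%.

Initially, labor force = 119.71 + 10.67 = 130.38 million, so u = 10.67/130.38 = 8.18%.
After the change, employed falls and unemployed rises by 2.83; labor force unchanged → E = 116.88, U = 13.50, labor force = 130.38 million.
New unemployment rate = 13.50 / 130.38 = 10.35%.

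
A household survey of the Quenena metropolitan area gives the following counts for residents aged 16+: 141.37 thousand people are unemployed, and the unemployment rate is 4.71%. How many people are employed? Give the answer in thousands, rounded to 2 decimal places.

About 2,860.12 thousand are employed.

Labor force = U / u = 141.37 / 0.0471 ≈ 3,001.49 thousand.
Employed = labor force − unemployed = 3,001.49 − 141.37 = 2,860.12 thousand.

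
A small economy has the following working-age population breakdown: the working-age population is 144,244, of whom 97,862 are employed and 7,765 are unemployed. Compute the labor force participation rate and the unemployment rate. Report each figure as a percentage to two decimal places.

Labor force = employed + unemployed = 97,862 + 7,765 = 105,627.
Unemployment rate = 7,765 / 105,627 = 7.35%.
Labor force participation rate = 105,627 / 144,244 = 73.23%.

Labor force participation rate ≈ 73.23%; unemployment rate ≈ 7.35%.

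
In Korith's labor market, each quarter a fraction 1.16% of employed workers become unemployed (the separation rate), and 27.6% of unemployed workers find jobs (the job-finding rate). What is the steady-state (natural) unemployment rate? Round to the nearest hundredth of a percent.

At steady state the flows balance: s·E = f·U, so U/(E+U) = s/(s+f).
u* = 1.16 / (1.16 + 27.6) = 1.16 / 28.76 = 4.03%.

Steady-state unemployment rate ≈ 4.03%.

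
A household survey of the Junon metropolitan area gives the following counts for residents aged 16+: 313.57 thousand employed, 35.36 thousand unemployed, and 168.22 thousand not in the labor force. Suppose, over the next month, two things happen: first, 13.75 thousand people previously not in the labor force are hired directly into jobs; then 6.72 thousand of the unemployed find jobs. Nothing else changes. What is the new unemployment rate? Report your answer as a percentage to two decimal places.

New unemployment rate ≈ 7.90%.

Initially, labor force = 313.57 + 35.36 = 348.93 thousand, so u = 35.36/348.93 = 10.13%.
After the first change, employed and labor force both rise by 13.75; unemployed unchanged → E = 327.32, U = 35.36, labor force = 362.68 thousand.
After the second change, unemployed falls and employed rises by 6.72; labor force unchanged → E = 334.04, U = 28.64, labor force = 362.68 thousand.
New unemployment rate = 28.64 / 362.68 = 7.90%.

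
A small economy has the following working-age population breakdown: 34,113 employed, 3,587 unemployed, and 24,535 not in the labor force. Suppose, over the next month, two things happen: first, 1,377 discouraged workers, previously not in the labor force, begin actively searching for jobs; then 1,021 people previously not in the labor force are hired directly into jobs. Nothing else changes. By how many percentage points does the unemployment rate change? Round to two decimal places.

Initially, labor force = 34,113 + 3,587 = 37,700, so u = 3,587/37,700 = 9.51%.
After the first change, unemployed and labor force both rise by 1,377 → E = 34,113, U = 4,964, labor force = 39,077.
After the second change, employed and labor force both rise by 1,021; unemployed unchanged → E = 35,134, U = 4,964, labor force = 40,098.
New unemployment rate = 4,964 / 40,098 = 12.38%.
Change = 12.38% − 9.51% = +2.87 percentage points.

The unemployment rate changes by +2.87 percentage points.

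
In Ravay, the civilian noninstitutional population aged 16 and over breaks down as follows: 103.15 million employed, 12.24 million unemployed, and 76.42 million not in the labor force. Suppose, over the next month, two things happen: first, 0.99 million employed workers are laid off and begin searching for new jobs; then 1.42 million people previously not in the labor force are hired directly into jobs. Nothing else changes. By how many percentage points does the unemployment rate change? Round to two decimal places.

Initially, labor force = 103.15 + 12.24 = 115.39 million, so u = 12.24/115.39 = 10.61%.
After the first change, employed falls and unemployed rises by 0.99; labor force unchanged → E = 102.16, U = 13.23, labor force = 115.39 million.
After the second change, employed and labor force both rise by 1.42; unemployed unchanged → E = 103.58, U = 13.23, labor force = 116.81 million.
New unemployment rate = 13.23 / 116.81 = 11.33%.
Change = 11.33% − 10.61% = +0.72 percentage points.

The unemployment rate changes by +0.72 percentage points.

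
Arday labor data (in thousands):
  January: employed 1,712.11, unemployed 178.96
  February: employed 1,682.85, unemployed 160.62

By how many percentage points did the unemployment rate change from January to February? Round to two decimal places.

The unemployment rate changed by −0.75 percentage points.

January: labor force = 1,712.11 + 178.96 = 1,891.07; u = 178.96/1,891.07 = 9.46%.
February: labor force = 1,682.85 + 160.62 = 1,843.47; u = 160.62/1,843.47 = 8.71%.
Change = 8.71% − 9.46% = −0.75 pp.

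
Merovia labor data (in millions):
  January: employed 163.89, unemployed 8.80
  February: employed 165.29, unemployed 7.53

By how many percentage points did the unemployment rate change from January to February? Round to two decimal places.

The unemployment rate changed by −0.74 percentage points.

January: labor force = 163.89 + 8.80 = 172.69; u = 8.80/172.69 = 5.10%.
February: labor force = 165.29 + 7.53 = 172.82; u = 7.53/172.82 = 4.36%.
Change = 4.36% − 5.10% = −0.74 pp.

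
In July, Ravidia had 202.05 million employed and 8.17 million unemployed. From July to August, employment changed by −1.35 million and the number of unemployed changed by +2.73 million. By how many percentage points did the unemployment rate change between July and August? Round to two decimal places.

The unemployment rate changed by +1.26 percentage points.

July: labor force = 202.05 + 8.17 = 210.22; u = 8.17/210.22 = 3.89%.
August: labor force = 200.70 + 10.90 = 211.60; u = 10.90/211.60 = 5.15%.
Change = 5.15% − 3.89% = +1.26 pp.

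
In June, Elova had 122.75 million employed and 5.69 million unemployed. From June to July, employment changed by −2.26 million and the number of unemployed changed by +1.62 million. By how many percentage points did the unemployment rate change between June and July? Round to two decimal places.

The unemployment rate changed by +1.29 percentage points.

June: labor force = 122.75 + 5.69 = 128.44; u = 5.69/128.44 = 4.43%.
July: labor force = 120.49 + 7.31 = 127.80; u = 7.31/127.80 = 5.72%.
Change = 5.72% − 4.43% = +1.29 pp.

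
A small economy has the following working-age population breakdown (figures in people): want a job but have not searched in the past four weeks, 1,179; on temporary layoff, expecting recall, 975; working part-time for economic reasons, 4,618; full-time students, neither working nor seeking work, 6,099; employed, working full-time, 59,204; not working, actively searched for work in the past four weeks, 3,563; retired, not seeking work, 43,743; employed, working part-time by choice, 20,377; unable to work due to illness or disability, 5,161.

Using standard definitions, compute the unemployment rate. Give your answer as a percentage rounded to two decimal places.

Unemployment rate ≈ 5.11%.

Employed = 4,618 + 59,204 + 20,377 = 84,199 (anyone who worked, including part-time for economic reasons, counts as employed).
Unemployed = 975 + 3,563 = 4,538 (jobless and actively searching, or on temporary layoff).
Labor force = 84,199 + 4,538 = 88,737.
Unemployment rate = 4,538 / 88,737 = 5.11%.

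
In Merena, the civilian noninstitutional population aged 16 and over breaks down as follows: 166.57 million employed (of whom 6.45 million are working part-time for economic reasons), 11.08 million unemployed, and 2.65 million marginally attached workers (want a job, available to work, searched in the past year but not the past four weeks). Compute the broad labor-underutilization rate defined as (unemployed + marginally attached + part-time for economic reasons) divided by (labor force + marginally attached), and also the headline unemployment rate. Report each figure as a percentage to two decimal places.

Broad underutilization rate ≈ 11.19%; headline unemployment rate ≈ 6.24%.

Labor force = 166.57 + 11.08 = 177.65 million.
Numerator = 11.08 + 2.65 + 6.45 = 20.18 million.
Denominator = 177.65 + 2.65 = 180.30 million.
Broad rate = 20.18 / 180.30 = 11.19%.
Headline unemployment rate = 11.08 / 177.65 = 6.24%.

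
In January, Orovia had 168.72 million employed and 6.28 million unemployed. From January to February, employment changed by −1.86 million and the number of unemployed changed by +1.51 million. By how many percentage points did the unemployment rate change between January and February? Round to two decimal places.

January: labor force = 168.72 + 6.28 = 175.00; u = 6.28/175.00 = 3.59%.
February: labor force = 166.86 + 7.79 = 174.65; u = 7.79/174.65 = 4.46%.
Change = 4.46% − 3.59% = +0.87 pp.

The unemployment rate changed by +0.87 percentage points.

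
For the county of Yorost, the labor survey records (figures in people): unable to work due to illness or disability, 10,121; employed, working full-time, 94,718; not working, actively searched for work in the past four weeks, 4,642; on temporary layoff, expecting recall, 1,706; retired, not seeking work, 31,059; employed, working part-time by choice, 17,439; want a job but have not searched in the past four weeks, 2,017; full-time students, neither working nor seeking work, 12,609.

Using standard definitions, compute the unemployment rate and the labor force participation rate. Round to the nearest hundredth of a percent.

Employed = 94,718 + 17,439 = 112,157.
Unemployed = 4,642 + 1,706 = 6,348 (jobless and actively searching, or on temporary layoff).
Labor force = 112,157 + 6,348 = 118,505.
Not in labor force = 10,121 + 31,059 + 2,017 + 12,609 = 55,806 (those not working and not actively searching are outside the labor force — including those who want a job but have given up searching).
Civilian working-age population = 118,505 + 55,806 = 174,311.
Unemployment rate = 6,348 / 118,505 = 5.36%.
Labor force participation rate = 118,505 / 174,311 = 67.98%.

Unemployment rate ≈ 5.36%; labor force participation rate ≈ 67.98%.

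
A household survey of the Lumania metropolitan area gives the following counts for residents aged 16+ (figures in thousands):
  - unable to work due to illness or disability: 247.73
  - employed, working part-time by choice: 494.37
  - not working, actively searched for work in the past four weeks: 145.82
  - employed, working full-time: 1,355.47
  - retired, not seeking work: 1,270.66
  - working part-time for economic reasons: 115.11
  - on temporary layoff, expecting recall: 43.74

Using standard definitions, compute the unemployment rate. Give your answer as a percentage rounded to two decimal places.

Employed = 494.37 + 1,355.47 + 115.11 = 1,964.95 thousand (anyone who worked, including part-time for economic reasons, counts as employed).
Unemployed = 145.82 + 43.74 = 189.56 thousand (jobless and actively searching, or on temporary layoff).
Labor force = 1,964.95 + 189.56 = 2,154.51 thousand.
Unemployment rate = 189.56 / 2,154.51 = 8.80%.

Unemployment rate ≈ 8.80%.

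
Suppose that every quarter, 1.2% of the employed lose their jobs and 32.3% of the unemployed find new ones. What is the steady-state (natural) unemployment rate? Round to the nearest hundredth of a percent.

At steady state the flows balance: s·E = f·U, so U/(E+U) = s/(s+f).
u* = 1.2 / (1.2 + 32.3) = 1.2 / 33.50 = 3.58%.

Steady-state unemployment rate ≈ 3.58%.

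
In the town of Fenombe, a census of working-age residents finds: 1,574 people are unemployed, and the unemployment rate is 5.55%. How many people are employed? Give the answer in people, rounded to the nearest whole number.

About 26,786 are employed.

Labor force = U / u = 1,574 / 0.0555 ≈ 28,360.
Employed = labor force − unemployed = 28,360 − 1,574 = 26,786.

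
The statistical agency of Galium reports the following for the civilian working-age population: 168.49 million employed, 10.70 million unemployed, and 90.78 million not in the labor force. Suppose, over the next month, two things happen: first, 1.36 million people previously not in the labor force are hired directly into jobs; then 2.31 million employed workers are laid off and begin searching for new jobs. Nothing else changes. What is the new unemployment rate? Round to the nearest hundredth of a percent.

New unemployment rate ≈ 7.21%.

Initially, labor force = 168.49 + 10.70 = 179.19 million, so u = 10.70/179.19 = 5.97%.
After the first change, employed and labor force both rise by 1.36; unemployed unchanged → E = 169.85, U = 10.70, labor force = 180.55 million.
After the second change, employed falls and unemployed rises by 2.31; labor force unchanged → E = 167.54, U = 13.01, labor force = 180.55 million.
New unemployment rate = 13.01 / 180.55 = 7.21%.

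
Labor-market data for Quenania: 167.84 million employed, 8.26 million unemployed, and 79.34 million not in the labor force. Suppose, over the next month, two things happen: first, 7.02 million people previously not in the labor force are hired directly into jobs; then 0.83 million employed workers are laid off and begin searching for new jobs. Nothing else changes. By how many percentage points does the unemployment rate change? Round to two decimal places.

The unemployment rate changes by +0.27 percentage points.

Initially, labor force = 167.84 + 8.26 = 176.10 million, so u = 8.26/176.10 = 4.69%.
After the first change, employed and labor force both rise by 7.02; unemployed unchanged → E = 174.86, U = 8.26, labor force = 183.12 million.
After the second change, employed falls and unemployed rises by 0.83; labor force unchanged → E = 174.03, U = 9.09, labor force = 183.12 million.
New unemployment rate = 9.09 / 183.12 = 4.96%.
Change = 4.96% − 4.69% = +0.27 percentage points.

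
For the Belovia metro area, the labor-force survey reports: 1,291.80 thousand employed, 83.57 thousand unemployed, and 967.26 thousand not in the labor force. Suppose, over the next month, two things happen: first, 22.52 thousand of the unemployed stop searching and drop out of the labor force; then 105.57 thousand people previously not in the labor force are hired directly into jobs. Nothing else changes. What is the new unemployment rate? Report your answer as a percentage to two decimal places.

Initially, labor force = 1,291.80 + 83.57 = 1,375.37 thousand, so u = 83.57/1,375.37 = 6.08%.
After the first change, unemployed and labor force both fall by 22.52 → E = 1,291.80, U = 61.05, labor force = 1,352.85 thousand.
After the second change, employed and labor force both rise by 105.57; unemployed unchanged → E = 1,397.37, U = 61.05, labor force = 1,458.42 thousand.
New unemployment rate = 61.05 / 1,458.42 = 4.19%.

New unemployment rate ≈ 4.19%.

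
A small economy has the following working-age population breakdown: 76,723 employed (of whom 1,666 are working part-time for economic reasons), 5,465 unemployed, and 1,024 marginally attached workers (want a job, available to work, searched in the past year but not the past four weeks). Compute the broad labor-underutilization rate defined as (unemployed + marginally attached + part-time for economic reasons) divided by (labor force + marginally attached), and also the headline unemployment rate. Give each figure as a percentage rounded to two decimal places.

Labor force = 76,723 + 5,465 = 82,188.
Numerator = 5,465 + 1,024 + 1,666 = 8,155.
Denominator = 82,188 + 1,024 = 83,212.
Broad rate = 8,155 / 83,212 = 9.80%.
Headline unemployment rate = 5,465 / 82,188 = 6.65%.

Broad underutilization rate ≈ 9.80%; headline unemployment rate ≈ 6.65%.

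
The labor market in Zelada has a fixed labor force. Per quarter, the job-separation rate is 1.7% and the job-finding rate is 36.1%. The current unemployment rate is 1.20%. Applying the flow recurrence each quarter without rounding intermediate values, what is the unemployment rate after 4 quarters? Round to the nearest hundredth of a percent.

Unemployment rate after four quarters ≈ 4.00%.

With a fixed labor force, u_{t+1} = u_t + s·(1−u_t) − f·u_t = u_t·(1−s−f) + s.
Here 1−s−f = 0.622 and s = 0.017.
u_1 = 0.012000 × 0.622 + 0.017 = 0.024464.
u_2 = 0.024464 × 0.622 + 0.017 = 0.032217.
u_3 = 0.032217 × 0.622 + 0.017 = 0.037039.
u_4 = 0.037039 × 0.622 + 0.017 = 0.040038.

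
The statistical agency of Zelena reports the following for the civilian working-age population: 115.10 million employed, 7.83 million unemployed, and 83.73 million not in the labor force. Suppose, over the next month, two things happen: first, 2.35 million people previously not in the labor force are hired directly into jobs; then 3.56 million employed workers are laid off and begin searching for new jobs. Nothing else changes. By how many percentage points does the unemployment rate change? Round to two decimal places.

The unemployment rate changes by +2.72 percentage points.

Initially, labor force = 115.10 + 7.83 = 122.93 million, so u = 7.83/122.93 = 6.37%.
After the first change, employed and labor force both rise by 2.35; unemployed unchanged → E = 117.45, U = 7.83, labor force = 125.28 million.
After the second change, employed falls and unemployed rises by 3.56; labor force unchanged → E = 113.89, U = 11.39, labor force = 125.28 million.
New unemployment rate = 11.39 / 125.28 = 9.09%.
Change = 9.09% − 6.37% = +2.72 percentage points.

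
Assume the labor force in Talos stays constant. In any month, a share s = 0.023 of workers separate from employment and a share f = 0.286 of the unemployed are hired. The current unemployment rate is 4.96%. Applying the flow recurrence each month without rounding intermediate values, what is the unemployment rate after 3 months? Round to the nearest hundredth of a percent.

Unemployment rate after three months ≈ 6.62%.

With a fixed labor force, u_{t+1} = u_t + s·(1−u_t) − f·u_t = u_t·(1−s−f) + s.
Here 1−s−f = 0.691 and s = 0.023.
u_1 = 0.049600 × 0.691 + 0.023 = 0.057274.
u_2 = 0.057274 × 0.691 + 0.023 = 0.062576.
u_3 = 0.062576 × 0.691 + 0.023 = 0.066240.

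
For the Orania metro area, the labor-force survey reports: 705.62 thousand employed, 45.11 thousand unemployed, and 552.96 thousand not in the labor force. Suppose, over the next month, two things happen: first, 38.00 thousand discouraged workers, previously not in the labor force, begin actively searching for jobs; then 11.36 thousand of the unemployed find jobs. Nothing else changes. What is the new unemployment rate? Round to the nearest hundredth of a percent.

Initially, labor force = 705.62 + 45.11 = 750.73 thousand, so u = 45.11/750.73 = 6.01%.
After the first change, unemployed and labor force both rise by 38.00 → E = 705.62, U = 83.11, labor force = 788.73 thousand.
After the second change, unemployed falls and employed rises by 11.36; labor force unchanged → E = 716.98, U = 71.75, labor force = 788.73 thousand.
New unemployment rate = 71.75 / 788.73 = 9.10%.

New unemployment rate ≈ 9.10%.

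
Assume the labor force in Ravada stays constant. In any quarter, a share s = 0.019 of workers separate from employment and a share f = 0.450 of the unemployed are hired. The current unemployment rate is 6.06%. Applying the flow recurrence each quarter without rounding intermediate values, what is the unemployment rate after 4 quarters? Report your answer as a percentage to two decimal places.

With a fixed labor force, u_{t+1} = u_t + s·(1−u_t) − f·u_t = u_t·(1−s−f) + s.
Here 1−s−f = 0.531 and s = 0.019.
u_1 = 0.060600 × 0.531 + 0.019 = 0.051179.
u_2 = 0.051179 × 0.531 + 0.019 = 0.046176.
u_3 = 0.046176 × 0.531 + 0.019 = 0.043519.
u_4 = 0.043519 × 0.531 + 0.019 = 0.042109.

Unemployment rate after four quarters ≈ 4.21%.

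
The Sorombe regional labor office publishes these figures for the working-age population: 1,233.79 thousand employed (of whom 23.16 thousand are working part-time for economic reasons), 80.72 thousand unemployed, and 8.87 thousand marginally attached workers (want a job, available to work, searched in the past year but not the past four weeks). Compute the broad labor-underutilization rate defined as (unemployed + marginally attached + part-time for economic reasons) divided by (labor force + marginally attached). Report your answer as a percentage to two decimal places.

Broad underutilization rate ≈ 8.52%.

Labor force = 1,233.79 + 80.72 = 1,314.51 thousand.
Numerator = 80.72 + 8.87 + 23.16 = 112.75 thousand.
Denominator = 1,314.51 + 8.87 = 1,323.38 thousand.
Broad rate = 112.75 / 1,323.38 = 8.52%.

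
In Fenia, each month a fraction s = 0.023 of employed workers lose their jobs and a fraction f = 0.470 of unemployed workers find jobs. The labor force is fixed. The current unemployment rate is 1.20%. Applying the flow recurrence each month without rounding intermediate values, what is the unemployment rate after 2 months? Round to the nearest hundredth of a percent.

Unemployment rate after two months ≈ 3.77%.

With a fixed labor force, u_{t+1} = u_t + s·(1−u_t) − f·u_t = u_t·(1−s−f) + s.
Here 1−s−f = 0.507 and s = 0.023.
u_1 = 0.012000 × 0.507 + 0.023 = 0.029084.
u_2 = 0.029084 × 0.507 + 0.023 = 0.037746.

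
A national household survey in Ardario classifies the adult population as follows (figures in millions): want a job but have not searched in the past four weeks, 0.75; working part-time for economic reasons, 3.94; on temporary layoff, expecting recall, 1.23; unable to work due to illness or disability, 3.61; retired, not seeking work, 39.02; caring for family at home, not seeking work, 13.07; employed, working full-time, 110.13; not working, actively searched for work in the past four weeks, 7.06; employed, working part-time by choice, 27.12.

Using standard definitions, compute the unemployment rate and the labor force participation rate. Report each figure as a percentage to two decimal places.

Employed = 3.94 + 110.13 + 27.12 = 141.19 million (anyone who worked, including part-time for economic reasons, counts as employed).
Unemployed = 1.23 + 7.06 = 8.29 million (jobless and actively searching, or on temporary layoff).
Labor force = 141.19 + 8.29 = 149.48 million.
Not in labor force = 0.75 + 3.61 + 39.02 + 13.07 = 56.45 million (those not working and not actively searching are outside the labor force — including those who want a job but have given up searching).
Civilian working-age population = 149.48 + 56.45 = 205.93 million.
Unemployment rate = 8.29 / 149.48 = 5.55%.
Labor force participation rate = 149.48 / 205.93 = 72.59%.

Unemployment rate ≈ 5.55%; labor force participation rate ≈ 72.59%.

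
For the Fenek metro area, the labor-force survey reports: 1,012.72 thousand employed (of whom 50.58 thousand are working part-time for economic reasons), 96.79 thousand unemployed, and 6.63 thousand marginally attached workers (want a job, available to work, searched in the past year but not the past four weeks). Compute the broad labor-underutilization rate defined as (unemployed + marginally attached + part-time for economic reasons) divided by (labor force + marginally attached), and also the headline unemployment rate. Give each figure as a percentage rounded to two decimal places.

Broad underutilization rate ≈ 13.80%; headline unemployment rate ≈ 8.72%.

Labor force = 1,012.72 + 96.79 = 1,109.51 thousand.
Numerator = 96.79 + 6.63 + 50.58 = 154.00 thousand.
Denominator = 1,109.51 + 6.63 = 1,116.14 thousand.
Broad rate = 154.00 / 1,116.14 = 13.80%.
Headline unemployment rate = 96.79 / 1,109.51 = 8.72%.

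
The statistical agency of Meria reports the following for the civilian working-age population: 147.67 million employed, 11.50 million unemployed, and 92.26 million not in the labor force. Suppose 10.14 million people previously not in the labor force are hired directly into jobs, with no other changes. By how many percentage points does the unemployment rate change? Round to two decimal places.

Initially, labor force = 147.67 + 11.50 = 159.17 million, so u = 11.50/159.17 = 7.22%.
After the change, employed and labor force both rise by 10.14; unemployed unchanged → E = 157.81, U = 11.50, labor force = 169.31 million.
New unemployment rate = 11.50 / 169.31 = 6.79%.
Change = 6.79% − 7.22% = −0.43 percentage points.

The unemployment rate changes by −0.43 percentage points.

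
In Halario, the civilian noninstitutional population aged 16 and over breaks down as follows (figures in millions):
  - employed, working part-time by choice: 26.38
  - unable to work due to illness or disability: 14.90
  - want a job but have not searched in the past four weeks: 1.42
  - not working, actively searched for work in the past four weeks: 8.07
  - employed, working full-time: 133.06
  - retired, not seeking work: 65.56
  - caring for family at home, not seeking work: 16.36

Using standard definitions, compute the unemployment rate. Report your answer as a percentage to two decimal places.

Unemployment rate ≈ 4.82%.

Employed = 26.38 + 133.06 = 159.44 million.
Unemployed = 8.07 million.
Labor force = 159.44 + 8.07 = 167.51 million.
Unemployment rate = 8.07 / 167.51 = 4.82%.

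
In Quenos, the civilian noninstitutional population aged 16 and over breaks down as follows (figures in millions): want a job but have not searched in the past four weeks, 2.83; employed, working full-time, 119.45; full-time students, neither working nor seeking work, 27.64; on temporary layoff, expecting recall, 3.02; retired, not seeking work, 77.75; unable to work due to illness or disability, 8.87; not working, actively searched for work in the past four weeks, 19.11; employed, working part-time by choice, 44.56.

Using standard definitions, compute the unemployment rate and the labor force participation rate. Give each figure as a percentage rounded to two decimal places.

Unemployment rate ≈ 11.89%; labor force participation rate ≈ 61.39%.

Employed = 119.45 + 44.56 = 164.01 million.
Unemployed = 3.02 + 19.11 = 22.13 million (jobless and actively searching, or on temporary layoff).
Labor force = 164.01 + 22.13 = 186.14 million.
Not in labor force = 2.83 + 27.64 + 77.75 + 8.87 = 117.09 million (those not working and not actively searching are outside the labor force — including those who want a job but have given up searching).
Civilian working-age population = 186.14 + 117.09 = 303.23 million.
Unemployment rate = 22.13 / 186.14 = 11.89%.
Labor force participation rate = 186.14 / 303.23 = 61.39%.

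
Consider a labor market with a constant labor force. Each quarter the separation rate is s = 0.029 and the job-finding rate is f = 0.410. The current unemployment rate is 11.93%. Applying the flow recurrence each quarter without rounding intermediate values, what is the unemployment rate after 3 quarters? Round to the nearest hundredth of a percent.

With a fixed labor force, u_{t+1} = u_t + s·(1−u_t) − f·u_t = u_t·(1−s−f) + s.
Here 1−s−f = 0.561 and s = 0.029.
u_1 = 0.119300 × 0.561 + 0.029 = 0.095927.
u_2 = 0.095927 × 0.561 + 0.029 = 0.082815.
u_3 = 0.082815 × 0.561 + 0.029 = 0.075459.

Unemployment rate after three quarters ≈ 7.55%.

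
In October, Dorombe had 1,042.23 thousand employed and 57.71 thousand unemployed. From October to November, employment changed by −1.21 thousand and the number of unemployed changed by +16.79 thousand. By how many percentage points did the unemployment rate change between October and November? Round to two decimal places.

The unemployment rate changed by +1.43 percentage points.

October: labor force = 1,042.23 + 57.71 = 1,099.94; u = 57.71/1,099.94 = 5.25%.
November: labor force = 1,041.02 + 74.50 = 1,115.52; u = 74.50/1,115.52 = 6.68%.
Change = 6.68% − 5.25% = +1.43 pp.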